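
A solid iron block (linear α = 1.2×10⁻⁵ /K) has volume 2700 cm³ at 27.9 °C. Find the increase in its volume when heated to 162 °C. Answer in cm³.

Isotropic solid: β ≈ 3α = 3.6×10⁻⁵ /K; ΔT = 134.1 K
ΔV = 3αV₀ΔT = 3(1.2×10⁻⁵)(2700)(134.1) = 13.0 cm³

ΔV = 13.0 cm³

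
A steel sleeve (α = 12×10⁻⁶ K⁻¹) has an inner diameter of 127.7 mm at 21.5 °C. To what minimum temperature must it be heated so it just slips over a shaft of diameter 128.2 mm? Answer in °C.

Required Δd = 128.2 − 127.7 = 0.5 mm
Δd = αd₀ΔT ⇒ ΔT = Δd/(αd₀) = 0.5 / (12×10⁻⁶ × 127.7) = 326.29 K
T_min = 21.5 + 326.29 = 347.79 °C

T = 348 °C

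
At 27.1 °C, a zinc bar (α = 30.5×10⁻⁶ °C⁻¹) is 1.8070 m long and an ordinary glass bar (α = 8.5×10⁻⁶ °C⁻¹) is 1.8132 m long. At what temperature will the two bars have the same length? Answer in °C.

L₁(1 + α₁ΔT) = L₂(1 + α₂ΔT) ⇒ ΔT = (L₂ − L₁)/(α₁L₁ − α₂L₂)
L₂ − L₁ = 1.8132 − 1.8070 = 6.20×10⁻³ m
α₁L₁ − α₂L₂ = 30.5×10⁻⁶×1.8070 − 8.5×10⁻⁶×1.8132 = 3.97013×10⁻⁵ m/K
ΔT = 6.20×10⁻³ / 3.97013×10⁻⁵ = 156.166 K
T = 27.1 + 156.166 = 183.266 °C

T = 183.3 °C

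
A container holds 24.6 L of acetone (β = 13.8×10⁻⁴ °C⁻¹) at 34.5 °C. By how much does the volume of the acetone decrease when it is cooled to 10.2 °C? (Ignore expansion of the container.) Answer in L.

ΔV = 0.825 L

|ΔT| = |10.2 − 34.5| = 24.3 K
ΔV = βV₀ΔT = (13.8×10⁻⁴)(24.6)(24.3) = 0.825 L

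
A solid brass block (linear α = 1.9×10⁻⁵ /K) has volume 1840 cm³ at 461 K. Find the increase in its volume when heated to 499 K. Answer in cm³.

ΔV = 3.99 cm³

Isotropic solid: β ≈ 3α = 5.7×10⁻⁵ /K; ΔT = 38 K
ΔV = 3αV₀ΔT = 3(1.9×10⁻⁵)(1840)(38) = 3.99 cm³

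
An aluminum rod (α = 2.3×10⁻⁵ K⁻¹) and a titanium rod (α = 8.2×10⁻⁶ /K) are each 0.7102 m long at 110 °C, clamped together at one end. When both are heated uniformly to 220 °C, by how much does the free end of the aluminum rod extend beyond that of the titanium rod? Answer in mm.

1.16 mm

ΔT = 110 K
aluminum: ΔL = 2.3×10⁻⁵ × 0.7102 m × 110 = 1.7968×10⁻³ m = 1.7968 mm
titanium: ΔL = 8.2×10⁻⁶ × 0.7102 m × 110 = 6.4060×10⁻⁴ m = 0.64060 mm
difference = 1.7968 − 0.64060 = 1.1562 mm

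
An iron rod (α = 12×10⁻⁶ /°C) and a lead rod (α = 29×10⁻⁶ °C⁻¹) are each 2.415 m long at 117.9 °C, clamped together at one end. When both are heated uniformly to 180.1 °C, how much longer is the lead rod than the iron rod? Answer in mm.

2.55 mm

ΔT = 62.2 K
iron: ΔL = 12×10⁻⁶ × 2.415 m × 62.2 = 1.8026×10⁻³ m = 1.8026 mm
lead: ΔL = 29×10⁻⁶ × 2.415 m × 62.2 = 4.3562×10⁻³ m = 4.3562 mm
difference = 4.3562 − 1.8026 = 2.5536 mm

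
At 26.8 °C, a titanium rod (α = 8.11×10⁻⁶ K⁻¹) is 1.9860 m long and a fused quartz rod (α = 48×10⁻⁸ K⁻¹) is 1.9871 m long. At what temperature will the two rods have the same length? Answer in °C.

L₁(1 + α₁ΔT) = L₂(1 + α₂ΔT) ⇒ ΔT = (L₂ − L₁)/(α₁L₁ − α₂L₂)
L₂ − L₁ = 1.9871 − 1.9860 = 1.10×10⁻³ m
α₁L₁ − α₂L₂ = 8.11×10⁻⁶×1.9860 − 48×10⁻⁸×1.9871 = 1.5152652×10⁻⁵ m/K
ΔT = 1.10×10⁻³ / 1.5152652×10⁻⁵ = 72.5946 K
T = 26.8 + 72.5946 = 99.3946 °C

T = 99.39 °C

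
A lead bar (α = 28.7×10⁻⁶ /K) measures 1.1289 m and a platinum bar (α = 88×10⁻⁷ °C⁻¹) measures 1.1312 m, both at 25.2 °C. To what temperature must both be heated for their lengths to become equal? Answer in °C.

T = 127.7 °C

Equal length when α₁L₁ΔT − α₂L₂ΔT = L₂ − L₁ = 2.30×10⁻³ m
α₁L₁ = 3.239943×10⁻⁵, α₂L₂ = 9.95456×10⁻⁶ → Δ(αL) = 2.244487×10⁻⁵ m/K
ΔT = 2.30×10⁻³ / 2.244487×10⁻⁵ = 102.473 K, so T = 25.2 + 102.473 = 127.673 °C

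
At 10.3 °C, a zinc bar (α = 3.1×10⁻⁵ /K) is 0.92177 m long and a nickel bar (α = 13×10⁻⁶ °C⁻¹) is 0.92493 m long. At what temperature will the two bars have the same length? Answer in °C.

T = 201.2 °C

Equal length when α₁L₁ΔT − α₂L₂ΔT = L₂ − L₁ = 3.16×10⁻³ m
α₁L₁ = 2.857487×10⁻⁵, α₂L₂ = 1.202409×10⁻⁵ → Δ(αL) = 1.655078×10⁻⁵ m/K
ΔT = 3.16×10⁻³ / 1.655078×10⁻⁵ = 190.928 K, so T = 10.3 + 190.928 = 201.228 °C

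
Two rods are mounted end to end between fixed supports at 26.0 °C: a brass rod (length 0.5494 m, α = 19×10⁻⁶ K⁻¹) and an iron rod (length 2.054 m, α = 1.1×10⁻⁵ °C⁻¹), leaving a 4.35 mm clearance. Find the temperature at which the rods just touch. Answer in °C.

T = 158 °C

Gap closes when ΔL₁ + ΔL₂ = 4.35 mm = 4.35×10⁻³ m
(α₁L₁ + α₂L₂)ΔT = g
α₁L₁ + α₂L₂ = 19×10⁻⁶×0.5494 + 1.1×10⁻⁵×2.054 = 3.30326×10⁻⁵ m/K
ΔT = 4.35×10⁻³ / 3.30326×10⁻⁵ = 131.69 K
T = 26.0 + 131.69 = 157.69 °C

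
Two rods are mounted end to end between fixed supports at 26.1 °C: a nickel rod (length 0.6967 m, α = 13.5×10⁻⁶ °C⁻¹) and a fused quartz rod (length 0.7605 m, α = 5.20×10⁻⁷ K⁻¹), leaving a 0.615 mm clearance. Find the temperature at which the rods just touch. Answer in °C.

T = 88.8 °C

α₁L₁ = 9.40545×10⁻⁶ m/K, α₂L₂ = 3.9546×10⁻⁷ m/K → total 9.80091×10⁻⁶ m/K
ΔT = g/(α₁L₁+α₂L₂) = 6.15×10⁻⁴ / 9.80091×10⁻⁶ = 62.749 K
T = 26.1 + 62.749 = 88.849 °C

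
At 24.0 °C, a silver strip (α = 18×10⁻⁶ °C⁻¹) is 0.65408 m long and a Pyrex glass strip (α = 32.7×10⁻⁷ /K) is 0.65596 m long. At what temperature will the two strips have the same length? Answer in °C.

T = 219.3 °C

Equal length when α₁L₁ΔT − α₂L₂ΔT = L₂ − L₁ = 1.88×10⁻³ m
α₁L₁ = 1.177344×10⁻⁵, α₂L₂ = 2.1449892×10⁻⁶ → Δ(αL) = 9.6284508×10⁻⁶ m/K
ΔT = 1.88×10⁻³ / 9.6284508×10⁻⁶ = 195.255 K, so T = 24.0 + 195.255 = 219.255 °C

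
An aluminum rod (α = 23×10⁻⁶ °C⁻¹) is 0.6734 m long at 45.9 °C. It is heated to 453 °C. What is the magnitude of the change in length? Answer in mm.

|ΔT| = |453 − 45.9| = 407.1 K
ΔL = αL₀ΔT = (23×10⁻⁶)(0.6734)(407.1) = 6.31×10⁻³ m

ΔL = 6.31 mm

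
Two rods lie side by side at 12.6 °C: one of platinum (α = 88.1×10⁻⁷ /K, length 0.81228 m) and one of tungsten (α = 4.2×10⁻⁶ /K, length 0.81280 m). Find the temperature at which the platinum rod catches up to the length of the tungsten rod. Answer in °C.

T = 151.5 °C

Equal length when α₁L₁ΔT − α₂L₂ΔT = L₂ − L₁ = 5.20×10⁻⁴ m
α₁L₁ = 7.1561868×10⁻⁶, α₂L₂ = 3.41376×10⁻⁶ → Δ(αL) = 3.7424268×10⁻⁶ m/K
ΔT = 5.20×10⁻⁴ / 3.7424268×10⁻⁶ = 138.947 K, so T = 12.6 + 138.947 = 151.547 °C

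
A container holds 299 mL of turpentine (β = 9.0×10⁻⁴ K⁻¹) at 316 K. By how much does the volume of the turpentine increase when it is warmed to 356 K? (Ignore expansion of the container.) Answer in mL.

ΔV = 10.8 mL

|ΔT| = |356 − 316| = 40 K
ΔV = βV₀ΔT = (9.0×10⁻⁴)(299)(40) = 10.8 mL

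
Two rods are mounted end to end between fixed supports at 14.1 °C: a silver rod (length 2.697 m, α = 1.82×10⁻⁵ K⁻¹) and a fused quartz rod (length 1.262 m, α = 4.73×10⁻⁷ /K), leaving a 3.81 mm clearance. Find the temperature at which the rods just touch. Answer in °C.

T = 90.8 °C

α₁L₁ = 4.90854×10⁻⁵ m/K, α₂L₂ = 5.96926×10⁻⁷ m/K → total 4.9682326×10⁻⁵ m/K
ΔT = g/(α₁L₁+α₂L₂) = 3.81×10⁻³ / 4.9682326×10⁻⁵ = 76.687 K
T = 14.1 + 76.687 = 90.787 °C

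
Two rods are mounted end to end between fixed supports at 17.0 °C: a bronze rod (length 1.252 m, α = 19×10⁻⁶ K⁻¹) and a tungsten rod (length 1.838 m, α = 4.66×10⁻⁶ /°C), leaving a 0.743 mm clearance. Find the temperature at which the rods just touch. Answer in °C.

Gap closes when ΔL₁ + ΔL₂ = 0.743 mm = 7.43×10⁻⁴ m
(α₁L₁ + α₂L₂)ΔT = g
α₁L₁ + α₂L₂ = 19×10⁻⁶×1.252 + 4.66×10⁻⁶×1.838 = 3.235308×10⁻⁵ m/K
ΔT = 7.43×10⁻⁴ / 3.235308×10⁻⁵ = 22.965 K
T = 17.0 + 22.965 = 39.965 °C

T = 40.0 °C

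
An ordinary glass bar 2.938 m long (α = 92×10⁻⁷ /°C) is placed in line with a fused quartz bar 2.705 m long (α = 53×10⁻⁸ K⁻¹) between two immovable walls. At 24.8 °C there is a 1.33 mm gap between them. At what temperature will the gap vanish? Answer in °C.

T = 71.5 °C

Gap closes when ΔL₁ + ΔL₂ = 1.33 mm = 1.33×10⁻³ m
(α₁L₁ + α₂L₂)ΔT = g
α₁L₁ + α₂L₂ = 92×10⁻⁷×2.938 + 53×10⁻⁸×2.705 = 2.846325×10⁻⁵ m/K
ΔT = 1.33×10⁻³ / 2.846325×10⁻⁵ = 46.727 K
T = 24.8 + 46.727 = 71.527 °C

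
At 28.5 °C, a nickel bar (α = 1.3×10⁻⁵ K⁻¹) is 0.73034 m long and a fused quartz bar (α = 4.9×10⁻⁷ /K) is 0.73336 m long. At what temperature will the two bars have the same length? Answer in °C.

T = 359.1 °C

Equal length when α₁L₁ΔT − α₂L₂ΔT = L₂ − L₁ = 3.02×10⁻³ m
α₁L₁ = 9.49442×10⁻⁶, α₂L₂ = 3.593464×10⁻⁷ → Δ(αL) = 9.1350736×10⁻⁶ m/K
ΔT = 3.02×10⁻³ / 9.1350736×10⁻⁶ = 330.594 K, so T = 28.5 + 330.594 = 359.094 °C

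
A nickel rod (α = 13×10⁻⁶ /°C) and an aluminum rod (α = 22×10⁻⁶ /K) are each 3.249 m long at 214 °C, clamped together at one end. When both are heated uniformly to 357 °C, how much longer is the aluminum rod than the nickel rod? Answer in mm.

4.18 mm

ΔT = 143 K
nickel: ΔL = 13×10⁻⁶ × 3.249 m × 143 = 6.0399×10⁻³ m = 6.0399 mm
aluminum: ΔL = 22×10⁻⁶ × 3.249 m × 143 = 1.0221×10⁻² m = 10.221 mm
difference = 10.221 − 6.0399 = 4.1811 mm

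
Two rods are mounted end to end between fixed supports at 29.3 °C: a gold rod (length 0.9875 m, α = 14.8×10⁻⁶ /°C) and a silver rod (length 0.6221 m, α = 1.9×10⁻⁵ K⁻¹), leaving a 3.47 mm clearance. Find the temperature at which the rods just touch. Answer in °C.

T = 161 °C

α₁L₁ = 1.4615×10⁻⁵ m/K, α₂L₂ = 1.18199×10⁻⁵ m/K → total 2.64349×10⁻⁵ m/K
ΔT = g/(α₁L₁+α₂L₂) = 3.47×10⁻³ / 2.64349×10⁻⁵ = 131.27 K
T = 29.3 + 131.27 = 160.57 °C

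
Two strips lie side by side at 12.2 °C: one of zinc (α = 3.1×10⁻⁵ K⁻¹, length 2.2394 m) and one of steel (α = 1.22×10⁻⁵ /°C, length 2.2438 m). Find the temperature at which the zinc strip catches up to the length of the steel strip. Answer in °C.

T = 116.8 °C

Equal length when α₁L₁ΔT − α₂L₂ΔT = L₂ − L₁ = 4.40×10⁻³ m
α₁L₁ = 6.94214×10⁻⁵, α₂L₂ = 2.737436×10⁻⁵ → Δ(αL) = 4.204704×10⁻⁵ m/K
ΔT = 4.40×10⁻³ / 4.204704×10⁻⁵ = 104.645 K, so T = 12.2 + 104.645 = 116.845 °C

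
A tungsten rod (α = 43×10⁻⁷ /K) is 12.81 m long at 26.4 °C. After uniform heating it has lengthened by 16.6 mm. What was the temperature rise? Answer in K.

ΔL = αL₀ΔT ⇒ ΔT = ΔL / (αL₀)
ΔT = 16.6×10⁻³ m / (43×10⁻⁷ × 12.81 m) = 301.36 K

ΔT = 301 K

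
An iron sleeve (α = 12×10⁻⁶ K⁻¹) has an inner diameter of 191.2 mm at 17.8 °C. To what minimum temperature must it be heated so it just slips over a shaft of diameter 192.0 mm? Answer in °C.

T = 366 °C

Required Δd = 192.0 − 191.2 = 0.8 mm
Δd = αd₀ΔT ⇒ ΔT = Δd/(αd₀) = 0.8 / (12×10⁻⁶ × 191.2) = 348.68 K
T_min = 17.8 + 348.68 = 366.48 °C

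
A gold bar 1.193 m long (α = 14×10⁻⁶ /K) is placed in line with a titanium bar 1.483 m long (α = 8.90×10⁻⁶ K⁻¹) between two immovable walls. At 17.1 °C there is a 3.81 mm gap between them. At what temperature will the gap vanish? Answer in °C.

T = 145 °C

α₁L₁ = 1.6702×10⁻⁵ m/K, α₂L₂ = 1.31987×10⁻⁵ m/K → total 2.99007×10⁻⁵ m/K
ΔT = g/(α₁L₁+α₂L₂) = 3.81×10⁻³ / 2.99007×10⁻⁵ = 127.42 K
T = 17.1 + 127.42 = 144.52 °C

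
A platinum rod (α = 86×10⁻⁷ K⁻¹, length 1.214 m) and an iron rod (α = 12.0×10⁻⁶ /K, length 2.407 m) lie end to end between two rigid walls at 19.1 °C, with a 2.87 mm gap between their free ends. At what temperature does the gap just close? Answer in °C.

Gap closes when ΔL₁ + ΔL₂ = 2.87 mm = 2.87×10⁻³ m
(α₁L₁ + α₂L₂)ΔT = g
α₁L₁ + α₂L₂ = 86×10⁻⁷×1.214 + 12.0×10⁻⁶×2.407 = 3.93244×10⁻⁵ m/K
ΔT = 2.87×10⁻³ / 3.93244×10⁻⁵ = 72.983 K
T = 19.1 + 72.983 = 92.083 °C

T = 92.1 °C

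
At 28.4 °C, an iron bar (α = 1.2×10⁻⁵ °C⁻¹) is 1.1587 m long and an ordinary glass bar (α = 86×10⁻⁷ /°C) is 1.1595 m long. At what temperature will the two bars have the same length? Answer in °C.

T = 231.8 °C

Equal length when α₁L₁ΔT − α₂L₂ΔT = L₂ − L₁ = 8.00×10⁻⁴ m
α₁L₁ = 1.39044×10⁻⁵, α₂L₂ = 9.9717×10⁻⁶ → Δ(αL) = 3.9327×10⁻⁶ m/K
ΔT = 8.00×10⁻⁴ / 3.9327×10⁻⁶ = 203.423 K, so T = 28.4 + 203.423 = 231.823 °C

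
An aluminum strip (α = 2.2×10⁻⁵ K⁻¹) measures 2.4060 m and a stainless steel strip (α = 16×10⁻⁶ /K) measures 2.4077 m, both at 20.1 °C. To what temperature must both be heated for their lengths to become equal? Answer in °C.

L₁(1 + α₁ΔT) = L₂(1 + α₂ΔT) ⇒ ΔT = (L₂ − L₁)/(α₁L₁ − α₂L₂)
L₂ − L₁ = 2.4077 − 2.4060 = 1.70×10⁻³ m
α₁L₁ − α₂L₂ = 2.2×10⁻⁵×2.4060 − 16×10⁻⁶×2.4077 = 1.44088×10⁻⁵ m/K
ΔT = 1.70×10⁻³ / 1.44088×10⁻⁵ = 117.983 K
T = 20.1 + 117.983 = 138.083 °C

T = 138.1 °C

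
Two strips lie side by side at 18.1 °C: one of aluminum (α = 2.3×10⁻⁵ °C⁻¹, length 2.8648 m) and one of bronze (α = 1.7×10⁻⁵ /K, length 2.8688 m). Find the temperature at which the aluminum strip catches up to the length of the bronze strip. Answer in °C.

L₁(1 + α₁ΔT) = L₂(1 + α₂ΔT) ⇒ ΔT = (L₂ − L₁)/(α₁L₁ − α₂L₂)
L₂ − L₁ = 2.8688 − 2.8648 = 4.00×10⁻³ m
α₁L₁ − α₂L₂ = 2.3×10⁻⁵×2.8648 − 1.7×10⁻⁵×2.8688 = 1.71208×10⁻⁵ m/K
ΔT = 4.00×10⁻³ / 1.71208×10⁻⁵ = 233.634 K
T = 18.1 + 233.634 = 251.734 °C

T = 251.7 °C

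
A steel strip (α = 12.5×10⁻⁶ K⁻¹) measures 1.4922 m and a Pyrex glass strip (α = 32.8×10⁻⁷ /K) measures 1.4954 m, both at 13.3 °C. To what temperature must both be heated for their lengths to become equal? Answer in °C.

T = 246.1 °C

Equal length when α₁L₁ΔT − α₂L₂ΔT = L₂ − L₁ = 3.20×10⁻³ m
α₁L₁ = 1.86525×10⁻⁵, α₂L₂ = 4.904912×10⁻⁶ → Δ(αL) = 1.3747588×10⁻⁵ m/K
ΔT = 3.20×10⁻³ / 1.3747588×10⁻⁵ = 232.768 K, so T = 13.3 + 232.768 = 246.068 °C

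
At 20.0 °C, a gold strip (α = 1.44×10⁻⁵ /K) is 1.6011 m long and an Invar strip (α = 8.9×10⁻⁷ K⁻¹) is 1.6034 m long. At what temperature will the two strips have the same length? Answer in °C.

Equal length when α₁L₁ΔT − α₂L₂ΔT = L₂ − L₁ = 2.30×10⁻³ m
α₁L₁ = 2.305584×10⁻⁵, α₂L₂ = 1.427026×10⁻⁶ → Δ(αL) = 2.1628814×10⁻⁵ m/K
ΔT = 2.30×10⁻³ / 2.1628814×10⁻⁵ = 106.340 K, so T = 20.0 + 106.340 = 126.340 °C

T = 126.3 °C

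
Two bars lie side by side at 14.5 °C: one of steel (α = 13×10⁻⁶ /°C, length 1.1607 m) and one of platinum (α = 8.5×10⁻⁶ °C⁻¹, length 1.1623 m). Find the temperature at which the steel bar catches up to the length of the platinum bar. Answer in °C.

Equal length when α₁L₁ΔT − α₂L₂ΔT = L₂ − L₁ = 1.60×10⁻³ m
α₁L₁ = 1.50891×10⁻⁵, α₂L₂ = 9.87955×10⁻⁶ → Δ(αL) = 5.20955×10⁻⁶ m/K
ΔT = 1.60×10⁻³ / 5.20955×10⁻⁶ = 307.128 K, so T = 14.5 + 307.128 = 321.628 °C

T = 321.6 °C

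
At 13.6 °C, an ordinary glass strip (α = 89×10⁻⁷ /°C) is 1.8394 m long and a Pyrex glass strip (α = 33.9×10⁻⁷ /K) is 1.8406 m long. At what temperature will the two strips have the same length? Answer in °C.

Equal length when α₁L₁ΔT − α₂L₂ΔT = L₂ − L₁ = 1.20×10⁻³ m
α₁L₁ = 1.637066×10⁻⁵, α₂L₂ = 6.239634×10⁻⁶ → Δ(αL) = 1.0131026×10⁻⁵ m/K
ΔT = 1.20×10⁻³ / 1.0131026×10⁻⁵ = 118.448 K, so T = 13.6 + 118.448 = 132.048 °C

T = 132.0 °C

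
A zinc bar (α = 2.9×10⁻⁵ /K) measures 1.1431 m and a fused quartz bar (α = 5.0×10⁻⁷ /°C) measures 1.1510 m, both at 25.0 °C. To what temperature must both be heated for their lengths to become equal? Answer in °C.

T = 267.5 °C

Equal length when α₁L₁ΔT − α₂L₂ΔT = L₂ − L₁ = 7.90×10⁻³ m
α₁L₁ = 3.31499×10⁻⁵, α₂L₂ = 5.755×10⁻⁷ → Δ(αL) = 3.25744×10⁻⁵ m/K
ΔT = 7.90×10⁻³ / 3.25744×10⁻⁵ = 242.522 K, so T = 25.0 + 242.522 = 267.522 °C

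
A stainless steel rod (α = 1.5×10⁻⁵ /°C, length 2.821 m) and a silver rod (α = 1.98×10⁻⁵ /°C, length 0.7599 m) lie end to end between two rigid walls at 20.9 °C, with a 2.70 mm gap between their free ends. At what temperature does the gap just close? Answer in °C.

α₁L₁ = 4.2315×10⁻⁵ m/K, α₂L₂ = 1.504602×10⁻⁵ m/K → total 5.736102×10⁻⁵ m/K
ΔT = g/(α₁L₁+α₂L₂) = 2.70×10⁻³ / 5.736102×10⁻⁵ = 47.070 K
T = 20.9 + 47.070 = 67.970 °C

T = 68.0 °C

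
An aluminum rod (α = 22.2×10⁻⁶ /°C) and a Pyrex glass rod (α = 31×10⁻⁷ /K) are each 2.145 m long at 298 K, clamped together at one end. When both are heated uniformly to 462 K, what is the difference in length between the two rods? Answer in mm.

6.72 mm

ΔT = 164 K
aluminum: ΔL = 22.2×10⁻⁶ × 2.145 m × 164 = 7.8095×10⁻³ m = 7.8095 mm
Pyrex glass: ΔL = 31×10⁻⁷ × 2.145 m × 164 = 1.0905×10⁻³ m = 1.0905 mm
difference = 7.8095 − 1.0905 = 6.7190 mm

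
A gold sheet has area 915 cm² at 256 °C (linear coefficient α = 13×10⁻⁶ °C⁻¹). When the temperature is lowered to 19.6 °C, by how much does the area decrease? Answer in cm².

Area coefficient ≈ 2α; |ΔT| = 236.4 K
ΔA = 2αA₀ΔT = 2(13×10⁻⁶)(915)(236.4) = 5.62 cm²

ΔA = 5.62 cm²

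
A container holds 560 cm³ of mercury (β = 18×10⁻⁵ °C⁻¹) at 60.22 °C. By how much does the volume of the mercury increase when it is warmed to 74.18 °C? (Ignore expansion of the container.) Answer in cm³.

|ΔT| = |74.18 − 60.22| = 13.96 K
ΔV = βV₀ΔT = (18×10⁻⁵)(560)(13.96) = 1.41 cm³

ΔV = 1.41 cm³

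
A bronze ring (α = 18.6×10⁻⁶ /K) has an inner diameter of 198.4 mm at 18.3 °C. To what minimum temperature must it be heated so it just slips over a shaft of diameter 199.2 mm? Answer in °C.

T = 235 °C

Required Δd = 199.2 − 198.4 = 0.8 mm
Δd = αd₀ΔT ⇒ ΔT = Δd/(αd₀) = 0.8 / (18.6×10⁻⁶ × 198.4) = 216.79 K
T_min = 18.3 + 216.79 = 235.09 °C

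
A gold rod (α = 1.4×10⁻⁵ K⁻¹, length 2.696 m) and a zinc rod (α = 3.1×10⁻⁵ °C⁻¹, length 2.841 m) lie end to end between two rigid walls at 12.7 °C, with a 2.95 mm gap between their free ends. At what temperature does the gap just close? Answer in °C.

T = 36.1 °C

α₁L₁ = 3.7744×10⁻⁵ m/K, α₂L₂ = 8.8071×10⁻⁵ m/K → total 1.25815×10⁻⁴ m/K
ΔT = g/(α₁L₁+α₂L₂) = 2.95×10⁻³ / 1.25815×10⁻⁴ = 23.447 K
T = 12.7 + 23.447 = 36.147 °C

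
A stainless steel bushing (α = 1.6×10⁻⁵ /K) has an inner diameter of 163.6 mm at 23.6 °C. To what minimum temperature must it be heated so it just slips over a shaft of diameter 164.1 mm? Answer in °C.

T = 215 °C

Required Δd = 164.1 − 163.6 = 0.5 mm
Δd = αd₀ΔT ⇒ ΔT = Δd/(αd₀) = 0.5 / (1.6×10⁻⁵ × 163.6) = 191.01 K
T_min = 23.6 + 191.01 = 214.61 °C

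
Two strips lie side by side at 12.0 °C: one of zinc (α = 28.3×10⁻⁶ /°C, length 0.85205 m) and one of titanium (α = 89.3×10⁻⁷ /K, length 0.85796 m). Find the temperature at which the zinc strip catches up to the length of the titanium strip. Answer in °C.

T = 371.2 °C

Equal length when α₁L₁ΔT − α₂L₂ΔT = L₂ − L₁ = 5.91×10⁻³ m
α₁L₁ = 2.4113015×10⁻⁵, α₂L₂ = 7.6615828×10⁻⁶ → Δ(αL) = 1.64514322×10⁻⁵ m/K
ΔT = 5.91×10⁻³ / 1.64514322×10⁻⁵ = 359.239 K, so T = 12.0 + 359.239 = 371.239 °C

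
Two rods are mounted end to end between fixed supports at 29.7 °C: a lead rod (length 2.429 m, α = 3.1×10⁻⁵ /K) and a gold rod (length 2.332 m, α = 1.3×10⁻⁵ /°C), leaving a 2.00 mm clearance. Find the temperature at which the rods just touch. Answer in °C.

T = 48.6 °C

α₁L₁ = 7.5299×10⁻⁵ m/K, α₂L₂ = 3.0316×10⁻⁵ m/K → total 1.05615×10⁻⁴ m/K
ΔT = g/(α₁L₁+α₂L₂) = 2.00×10⁻³ / 1.05615×10⁻⁴ = 18.937 K
T = 29.7 + 18.937 = 48.637 °C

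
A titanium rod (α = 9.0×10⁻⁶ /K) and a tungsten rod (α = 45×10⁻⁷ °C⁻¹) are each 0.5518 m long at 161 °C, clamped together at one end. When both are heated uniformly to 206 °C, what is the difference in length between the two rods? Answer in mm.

ΔT = 45 K
titanium: ΔL = 9.0×10⁻⁶ × 0.5518 m × 45 = 2.2348×10⁻⁴ m = 0.22348 mm
tungsten: ΔL = 45×10⁻⁷ × 0.5518 m × 45 = 1.1174×10⁻⁴ m = 0.11174 mm
difference = 0.22348 − 0.11174 = 0.11174 mm

0.112 mm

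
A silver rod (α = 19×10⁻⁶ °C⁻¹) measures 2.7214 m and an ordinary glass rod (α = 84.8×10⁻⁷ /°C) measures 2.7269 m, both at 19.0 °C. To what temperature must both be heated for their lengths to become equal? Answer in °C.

L₁(1 + α₁ΔT) = L₂(1 + α₂ΔT) ⇒ ΔT = (L₂ − L₁)/(α₁L₁ − α₂L₂)
L₂ − L₁ = 2.7269 − 2.7214 = 5.50×10⁻³ m
α₁L₁ − α₂L₂ = 19×10⁻⁶×2.7214 − 84.8×10⁻⁷×2.7269 = 2.8582488×10⁻⁵ m/K
ΔT = 5.50×10⁻³ / 2.8582488×10⁻⁵ = 192.426 K
T = 19.0 + 192.426 = 211.426 °C

T = 211.4 °C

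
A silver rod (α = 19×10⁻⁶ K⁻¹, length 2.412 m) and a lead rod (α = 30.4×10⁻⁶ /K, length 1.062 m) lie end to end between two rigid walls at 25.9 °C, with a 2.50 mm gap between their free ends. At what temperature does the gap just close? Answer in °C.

T = 57.9 °C

Gap closes when ΔL₁ + ΔL₂ = 2.50 mm = 2.50×10⁻³ m
(α₁L₁ + α₂L₂)ΔT = g
α₁L₁ + α₂L₂ = 19×10⁻⁶×2.412 + 30.4×10⁻⁶×1.062 = 7.81128×10⁻⁵ m/K
ΔT = 2.50×10⁻³ / 7.81128×10⁻⁵ = 32.005 K
T = 25.9 + 32.005 = 57.905 °C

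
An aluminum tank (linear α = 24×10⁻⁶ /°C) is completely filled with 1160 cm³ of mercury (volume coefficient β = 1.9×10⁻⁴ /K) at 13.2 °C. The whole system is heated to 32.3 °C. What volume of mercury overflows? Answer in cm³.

2.61 cm³

The tank also expands: β_container ≈ 3α = 7.2×10⁻⁵ /K
Net overflow = V₀(β_liq − 3α_cont)ΔT
β − 3α = 1.90×10⁻⁴ − 7.2×10⁻⁵ = 1.18×10⁻⁴ /K; ΔT = 19.1 K
ΔV = 1160 × 1.18×10⁻⁴ × 19.1 = 2.61 cm³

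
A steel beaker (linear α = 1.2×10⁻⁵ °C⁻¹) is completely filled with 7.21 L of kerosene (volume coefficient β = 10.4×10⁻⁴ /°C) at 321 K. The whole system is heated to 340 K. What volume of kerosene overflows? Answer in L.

0.138 L

The beaker also expands: β_container ≈ 3α = 3.6×10⁻⁵ /K
Net overflow = V₀(β_liq − 3α_cont)ΔT
β − 3α = 1.04×10⁻³ − 3.6×10⁻⁵ = 1.004×10⁻³ /K; ΔT = 19 K
ΔV = 7.21 × 1.004×10⁻³ × 19 = 0.138 L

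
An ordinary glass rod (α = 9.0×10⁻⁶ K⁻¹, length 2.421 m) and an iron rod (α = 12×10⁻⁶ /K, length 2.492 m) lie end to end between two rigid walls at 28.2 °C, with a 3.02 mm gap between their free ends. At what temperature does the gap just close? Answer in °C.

α₁L₁ = 2.1789×10⁻⁵ m/K, α₂L₂ = 2.9904×10⁻⁵ m/K → total 5.1693×10⁻⁵ m/K
ΔT = g/(α₁L₁+α₂L₂) = 3.02×10⁻³ / 5.1693×10⁻⁵ = 58.422 K
T = 28.2 + 58.422 = 86.622 °C

T = 86.6 °C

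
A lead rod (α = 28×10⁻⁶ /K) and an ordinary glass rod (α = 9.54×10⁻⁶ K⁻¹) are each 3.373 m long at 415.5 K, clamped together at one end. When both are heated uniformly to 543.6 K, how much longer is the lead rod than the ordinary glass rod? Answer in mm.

ΔT = 128.1 K
lead: ΔL = 28×10⁻⁶ × 3.373 m × 128.1 = 1.2098×10⁻² m = 12.098 mm
ordinary glass: ΔL = 9.54×10⁻⁶ × 3.373 m × 128.1 = 4.1221×10⁻³ m = 4.1221 mm
difference = 12.098 − 4.1221 = 7.9759 mm

7.98 mm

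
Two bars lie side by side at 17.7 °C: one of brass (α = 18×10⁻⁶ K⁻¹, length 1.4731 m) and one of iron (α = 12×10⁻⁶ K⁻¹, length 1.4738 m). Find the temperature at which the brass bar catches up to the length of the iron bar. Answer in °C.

T = 96.97 °C

Equal length when α₁L₁ΔT − α₂L₂ΔT = L₂ − L₁ = 7.00×10⁻⁴ m
α₁L₁ = 2.65158×10⁻⁵, α₂L₂ = 1.76856×10⁻⁵ → Δ(αL) = 8.8302×10⁻⁶ m/K
ΔT = 7.00×10⁻⁴ / 8.8302×10⁻⁶ = 79.2734 K, so T = 17.7 + 79.2734 = 96.9734 °C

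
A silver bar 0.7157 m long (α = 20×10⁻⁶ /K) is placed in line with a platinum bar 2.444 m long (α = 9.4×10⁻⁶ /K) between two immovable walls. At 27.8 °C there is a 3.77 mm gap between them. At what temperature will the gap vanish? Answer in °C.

T = 129 °C

Gap closes when ΔL₁ + ΔL₂ = 3.77 mm = 3.77×10⁻³ m
(α₁L₁ + α₂L₂)ΔT = g
α₁L₁ + α₂L₂ = 20×10⁻⁶×0.7157 + 9.4×10⁻⁶×2.444 = 3.72876×10⁻⁵ m/K
ΔT = 3.77×10⁻³ / 3.72876×10⁻⁵ = 101.11 K
T = 27.8 + 101.11 = 128.91 °C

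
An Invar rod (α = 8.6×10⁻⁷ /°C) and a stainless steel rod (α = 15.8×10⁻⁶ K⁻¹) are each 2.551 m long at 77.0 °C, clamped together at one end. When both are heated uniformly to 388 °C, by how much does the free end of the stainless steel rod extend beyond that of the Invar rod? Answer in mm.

11.9 mm

ΔT = 311.0 K
Invar: ΔL = 8.6×10⁻⁷ × 2.551 m × 311.0 = 6.8229×10⁻⁴ m = 0.68229 mm
stainless steel: ΔL = 15.8×10⁻⁶ × 2.551 m × 311.0 = 1.2535×10⁻² m = 12.535 mm
difference = 12.535 − 0.68229 = 11.85271 mm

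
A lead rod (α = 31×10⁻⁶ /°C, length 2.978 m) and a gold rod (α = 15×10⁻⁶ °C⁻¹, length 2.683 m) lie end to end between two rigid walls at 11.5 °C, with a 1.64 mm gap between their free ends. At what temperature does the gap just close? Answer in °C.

α₁L₁ = 9.2318×10⁻⁵ m/K, α₂L₂ = 4.0245×10⁻⁵ m/K → total 1.32563×10⁻⁴ m/K
ΔT = g/(α₁L₁+α₂L₂) = 1.64×10⁻³ / 1.32563×10⁻⁴ = 12.371 K
T = 11.5 + 12.371 = 23.871 °C

T = 23.9 °C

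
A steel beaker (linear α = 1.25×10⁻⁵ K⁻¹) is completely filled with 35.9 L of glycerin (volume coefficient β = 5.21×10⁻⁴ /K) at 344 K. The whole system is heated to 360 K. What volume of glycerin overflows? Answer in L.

The beaker also expands: β_container ≈ 3α = 3.75×10⁻⁵ /K
Net overflow = V₀(β_liq − 3α_cont)ΔT
β − 3α = 5.21×10⁻⁴ − 3.75×10⁻⁵ = 4.835×10⁻⁴ /K; ΔT = 16 K
ΔV = 35.9 × 4.835×10⁻⁴ × 16 = 0.278 L

0.278 L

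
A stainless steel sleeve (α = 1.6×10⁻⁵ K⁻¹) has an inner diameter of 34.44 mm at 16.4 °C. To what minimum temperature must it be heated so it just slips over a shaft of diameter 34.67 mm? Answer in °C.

T = 434 °C

Required Δd = 34.67 − 34.44 = 0.23 mm
Δd = αd₀ΔT ⇒ ΔT = Δd/(αd₀) = 0.23 / (1.6×10⁻⁵ × 34.44) = 417.39 K
T_min = 16.4 + 417.39 = 433.79 °C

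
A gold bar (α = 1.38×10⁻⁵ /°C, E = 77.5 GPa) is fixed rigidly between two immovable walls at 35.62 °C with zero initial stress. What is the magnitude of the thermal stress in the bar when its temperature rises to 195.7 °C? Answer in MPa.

Fully constrained: the free strain ε = αΔT is blocked, so σ = Eε = EαΔT.
|ΔT| = 160.08 K
σ = 77.5×10⁹ × 1.38×10⁻⁵ × 160.08 = 1.71×10⁸ Pa

σ = 171 MPa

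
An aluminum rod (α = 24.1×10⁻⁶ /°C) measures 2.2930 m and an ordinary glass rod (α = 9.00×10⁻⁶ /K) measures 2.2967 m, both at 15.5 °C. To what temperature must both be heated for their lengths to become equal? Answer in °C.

Equal length when α₁L₁ΔT − α₂L₂ΔT = L₂ − L₁ = 3.70×10⁻³ m
α₁L₁ = 5.52613×10⁻⁵, α₂L₂ = 2.06703×10⁻⁵ → Δ(αL) = 3.4591×10⁻⁵ m/K
ΔT = 3.70×10⁻³ / 3.4591×10⁻⁵ = 106.964 K, so T = 15.5 + 106.964 = 122.464 °C

T = 122.5 °C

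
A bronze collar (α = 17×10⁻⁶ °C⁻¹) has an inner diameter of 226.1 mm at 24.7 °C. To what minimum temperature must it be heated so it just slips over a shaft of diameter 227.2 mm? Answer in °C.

Required Δd = 227.2 − 226.1 = 1.1 mm
Δd = αd₀ΔT ⇒ ΔT = Δd/(αd₀) = 1.1 / (17×10⁻⁶ × 226.1) = 286.18 K
T_min = 24.7 + 286.18 = 310.88 °C

T = 311 °C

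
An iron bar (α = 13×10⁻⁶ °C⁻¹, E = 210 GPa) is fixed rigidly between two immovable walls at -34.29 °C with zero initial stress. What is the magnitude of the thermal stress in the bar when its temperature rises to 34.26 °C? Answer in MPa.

σ = 187 MPa

Fully constrained: the free strain ε = αΔT is blocked, so σ = Eε = EαΔT.
|ΔT| = 68.55 K
σ = 210×10⁹ × 13×10⁻⁶ × 68.55 = 1.87×10⁸ Pa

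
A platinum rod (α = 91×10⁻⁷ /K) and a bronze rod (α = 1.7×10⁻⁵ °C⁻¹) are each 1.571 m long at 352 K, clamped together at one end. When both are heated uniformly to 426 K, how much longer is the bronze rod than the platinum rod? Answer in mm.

0.918 mm

ΔT = 74 K
platinum: ΔL = 91×10⁻⁷ × 1.571 m × 74 = 1.0579×10⁻³ m = 1.0579 mm
bronze: ΔL = 1.7×10⁻⁵ × 1.571 m × 74 = 1.9763×10⁻³ m = 1.9763 mm
difference = 1.9763 − 1.0579 = 0.9184 mm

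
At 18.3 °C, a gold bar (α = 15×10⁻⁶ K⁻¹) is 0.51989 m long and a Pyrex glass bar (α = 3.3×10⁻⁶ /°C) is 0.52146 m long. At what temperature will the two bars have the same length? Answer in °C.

T = 276.6 °C

L₁(1 + α₁ΔT) = L₂(1 + α₂ΔT) ⇒ ΔT = (L₂ − L₁)/(α₁L₁ − α₂L₂)
L₂ − L₁ = 0.52146 − 0.51989 = 1.57×10⁻³ m
α₁L₁ − α₂L₂ = 15×10⁻⁶×0.51989 − 3.3×10⁻⁶×0.52146 = 6.077532×10⁻⁶ m/K
ΔT = 1.57×10⁻³ / 6.077532×10⁻⁶ = 258.329 K
T = 18.3 + 258.329 = 276.629 °C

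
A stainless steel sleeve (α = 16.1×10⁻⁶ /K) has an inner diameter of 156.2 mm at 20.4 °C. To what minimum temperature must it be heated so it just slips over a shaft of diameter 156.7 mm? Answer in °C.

T = 219 °C

Required Δd = 156.7 − 156.2 = 0.5 mm
Δd = αd₀ΔT ⇒ ΔT = Δd/(αd₀) = 0.5 / (16.1×10⁻⁶ × 156.2) = 198.82 K
T_min = 20.4 + 198.82 = 219.22 °C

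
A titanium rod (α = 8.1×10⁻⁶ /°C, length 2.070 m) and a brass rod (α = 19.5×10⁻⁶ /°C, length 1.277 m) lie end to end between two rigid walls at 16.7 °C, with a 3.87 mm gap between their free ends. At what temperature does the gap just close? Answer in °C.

Gap closes when ΔL₁ + ΔL₂ = 3.87 mm = 3.87×10⁻³ m
(α₁L₁ + α₂L₂)ΔT = g
α₁L₁ + α₂L₂ = 8.1×10⁻⁶×2.070 + 19.5×10⁻⁶×1.277 = 4.16685×10⁻⁵ m/K
ΔT = 3.87×10⁻³ / 4.16685×10⁻⁵ = 92.88 K
T = 16.7 + 92.88 = 109.58 °C

T = 110 °C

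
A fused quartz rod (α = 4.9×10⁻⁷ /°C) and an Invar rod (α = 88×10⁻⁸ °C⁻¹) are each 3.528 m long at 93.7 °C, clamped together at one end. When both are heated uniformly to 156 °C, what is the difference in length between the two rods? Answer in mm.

0.0857 mm

ΔT = 62.3 K
fused quartz: ΔL = 4.9×10⁻⁷ × 3.528 m × 62.3 = 1.0770×10⁻⁴ m = 0.10770 mm
Invar: ΔL = 88×10⁻⁸ × 3.528 m × 62.3 = 1.9342×10⁻⁴ m = 0.19342 mm
difference = 0.19342 − 0.10770 = 0.08572 mm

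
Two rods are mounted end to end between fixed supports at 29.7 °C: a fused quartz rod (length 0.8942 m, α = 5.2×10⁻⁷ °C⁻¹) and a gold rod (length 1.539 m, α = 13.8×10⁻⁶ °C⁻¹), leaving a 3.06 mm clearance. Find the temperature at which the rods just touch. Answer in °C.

Gap closes when ΔL₁ + ΔL₂ = 3.06 mm = 3.06×10⁻³ m
(α₁L₁ + α₂L₂)ΔT = g
α₁L₁ + α₂L₂ = 5.2×10⁻⁷×0.8942 + 13.8×10⁻⁶×1.539 = 2.1703184×10⁻⁵ m/K
ΔT = 3.06×10⁻³ / 2.1703184×10⁻⁵ = 140.99 K
T = 29.7 + 140.99 = 170.69 °C

T = 171 °C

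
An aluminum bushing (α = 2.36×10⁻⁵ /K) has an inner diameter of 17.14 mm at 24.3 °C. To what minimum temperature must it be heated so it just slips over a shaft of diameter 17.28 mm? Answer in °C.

Required Δd = 17.28 − 17.14 = 0.14 mm
Δd = αd₀ΔT ⇒ ΔT = Δd/(αd₀) = 0.14 / (2.36×10⁻⁵ × 17.14) = 346.10 K
T_min = 24.3 + 346.10 = 370.40 °C

T = 370 °C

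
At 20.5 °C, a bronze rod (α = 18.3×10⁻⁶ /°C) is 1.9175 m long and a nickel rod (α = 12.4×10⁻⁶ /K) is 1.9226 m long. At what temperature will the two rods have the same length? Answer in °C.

T = 473.8 °C

Equal length when α₁L₁ΔT − α₂L₂ΔT = L₂ − L₁ = 5.10×10⁻³ m
α₁L₁ = 3.509025×10⁻⁵, α₂L₂ = 2.384024×10⁻⁵ → Δ(αL) = 1.125001×10⁻⁵ m/K
ΔT = 5.10×10⁻³ / 1.125001×10⁻⁵ = 453.333 K, so T = 20.5 + 453.333 = 473.833 °C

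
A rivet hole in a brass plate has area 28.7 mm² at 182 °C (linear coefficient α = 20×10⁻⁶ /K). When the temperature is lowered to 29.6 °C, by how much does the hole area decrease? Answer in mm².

ΔA = 0.175 mm²

Area coefficient ≈ 2α; |ΔT| = 152.4 K
ΔA = 2αA₀ΔT = 2(20×10⁻⁶)(28.7)(152.4) = 0.175 mm²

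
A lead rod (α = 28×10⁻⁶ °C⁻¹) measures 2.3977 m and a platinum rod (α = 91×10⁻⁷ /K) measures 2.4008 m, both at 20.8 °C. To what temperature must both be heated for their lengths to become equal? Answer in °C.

T = 89.25 °C

L₁(1 + α₁ΔT) = L₂(1 + α₂ΔT) ⇒ ΔT = (L₂ − L₁)/(α₁L₁ − α₂L₂)
L₂ − L₁ = 2.4008 − 2.3977 = 3.10×10⁻³ m
α₁L₁ − α₂L₂ = 28×10⁻⁶×2.3977 − 91×10⁻⁷×2.4008 = 4.528832×10⁻⁵ m/K
ΔT = 3.10×10⁻³ / 4.528832×10⁻⁵ = 68.4503 K
T = 20.8 + 68.4503 = 89.2503 °C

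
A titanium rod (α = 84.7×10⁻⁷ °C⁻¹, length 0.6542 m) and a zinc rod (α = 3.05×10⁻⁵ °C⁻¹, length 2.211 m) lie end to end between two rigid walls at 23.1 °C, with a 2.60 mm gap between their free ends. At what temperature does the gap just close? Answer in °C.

α₁L₁ = 5.541074×10⁻⁶ m/K, α₂L₂ = 6.74355×10⁻⁵ m/K → total 7.2976574×10⁻⁵ m/K
ΔT = g/(α₁L₁+α₂L₂) = 2.60×10⁻³ / 7.2976574×10⁻⁵ = 35.628 K
T = 23.1 + 35.628 = 58.728 °C

T = 58.7 °C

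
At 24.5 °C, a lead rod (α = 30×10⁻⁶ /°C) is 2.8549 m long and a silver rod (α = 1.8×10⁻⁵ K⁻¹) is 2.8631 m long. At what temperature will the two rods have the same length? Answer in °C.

L₁(1 + α₁ΔT) = L₂(1 + α₂ΔT) ⇒ ΔT = (L₂ − L₁)/(α₁L₁ − α₂L₂)
L₂ − L₁ = 2.8631 − 2.8549 = 8.20×10⁻³ m
α₁L₁ − α₂L₂ = 30×10⁻⁶×2.8549 − 1.8×10⁻⁵×2.8631 = 3.41112×10⁻⁵ m/K
ΔT = 8.20×10⁻³ / 3.41112×10⁻⁵ = 240.390 K
T = 24.5 + 240.390 = 264.890 °C

T = 264.9 °C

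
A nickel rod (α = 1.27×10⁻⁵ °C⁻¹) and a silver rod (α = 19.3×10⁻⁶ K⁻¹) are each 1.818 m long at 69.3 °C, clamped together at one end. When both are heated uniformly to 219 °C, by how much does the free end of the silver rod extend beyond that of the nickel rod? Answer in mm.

1.80 mm

ΔT = 149.7 K
nickel: ΔL = 1.27×10⁻⁵ × 1.818 m × 149.7 = 3.4564×10⁻³ m = 3.4564 mm
silver: ΔL = 19.3×10⁻⁶ × 1.818 m × 149.7 = 5.2526×10⁻³ m = 5.2526 mm
difference = 5.2526 − 3.4564 = 1.7962 mm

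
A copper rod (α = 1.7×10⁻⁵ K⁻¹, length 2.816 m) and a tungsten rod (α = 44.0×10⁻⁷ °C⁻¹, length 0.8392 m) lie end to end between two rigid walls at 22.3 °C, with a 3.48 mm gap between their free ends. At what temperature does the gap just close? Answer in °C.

T = 89.8 °C

Gap closes when ΔL₁ + ΔL₂ = 3.48 mm = 3.48×10⁻³ m
(α₁L₁ + α₂L₂)ΔT = g
α₁L₁ + α₂L₂ = 1.7×10⁻⁵×2.816 + 44.0×10⁻⁷×0.8392 = 5.156448×10⁻⁵ m/K
ΔT = 3.48×10⁻³ / 5.156448×10⁻⁵ = 67.488 K
T = 22.3 + 67.488 = 89.788 °C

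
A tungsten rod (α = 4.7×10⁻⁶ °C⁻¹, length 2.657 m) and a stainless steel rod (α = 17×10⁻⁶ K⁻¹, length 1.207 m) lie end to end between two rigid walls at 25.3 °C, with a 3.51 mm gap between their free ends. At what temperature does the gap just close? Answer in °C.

Gap closes when ΔL₁ + ΔL₂ = 3.51 mm = 3.51×10⁻³ m
(α₁L₁ + α₂L₂)ΔT = g
α₁L₁ + α₂L₂ = 4.7×10⁻⁶×2.657 + 17×10⁻⁶×1.207 = 3.30069×10⁻⁵ m/K
ΔT = 3.51×10⁻³ / 3.30069×10⁻⁵ = 106.34 K
T = 25.3 + 106.34 = 131.64 °C

T = 132 °C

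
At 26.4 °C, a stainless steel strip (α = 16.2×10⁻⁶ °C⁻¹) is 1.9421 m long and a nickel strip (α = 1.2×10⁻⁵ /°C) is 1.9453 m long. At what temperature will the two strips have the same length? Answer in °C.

T = 420.6 °C

Equal length when α₁L₁ΔT − α₂L₂ΔT = L₂ − L₁ = 3.20×10⁻³ m
α₁L₁ = 3.146202×10⁻⁵, α₂L₂ = 2.33436×10⁻⁵ → Δ(αL) = 8.11842×10⁻⁶ m/K
ΔT = 3.20×10⁻³ / 8.11842×10⁻⁶ = 394.165 K, so T = 26.4 + 394.165 = 420.565 °C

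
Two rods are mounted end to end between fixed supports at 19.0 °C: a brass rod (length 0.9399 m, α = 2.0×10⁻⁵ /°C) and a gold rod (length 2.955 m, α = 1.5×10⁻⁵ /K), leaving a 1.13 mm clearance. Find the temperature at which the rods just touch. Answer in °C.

α₁L₁ = 1.8798×10⁻⁵ m/K, α₂L₂ = 4.4325×10⁻⁵ m/K → total 6.3123×10⁻⁵ m/K
ΔT = g/(α₁L₁+α₂L₂) = 1.13×10⁻³ / 6.3123×10⁻⁵ = 17.902 K
T = 19.0 + 17.902 = 36.902 °C

T = 36.9 °C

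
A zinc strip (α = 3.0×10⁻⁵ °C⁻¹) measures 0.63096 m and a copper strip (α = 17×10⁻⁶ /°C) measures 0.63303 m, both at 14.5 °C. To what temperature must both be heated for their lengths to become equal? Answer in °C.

T = 268.0 °C

Equal length when α₁L₁ΔT − α₂L₂ΔT = L₂ − L₁ = 2.07×10⁻³ m
α₁L₁ = 1.89288×10⁻⁵, α₂L₂ = 1.076151×10⁻⁵ → Δ(αL) = 8.16729×10⁻⁶ m/K
ΔT = 2.07×10⁻³ / 8.16729×10⁻⁶ = 253.450 K, so T = 14.5 + 253.450 = 267.950 °C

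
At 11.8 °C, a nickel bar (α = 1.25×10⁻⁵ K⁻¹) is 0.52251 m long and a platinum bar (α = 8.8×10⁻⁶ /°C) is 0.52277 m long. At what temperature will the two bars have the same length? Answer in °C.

Equal length when α₁L₁ΔT − α₂L₂ΔT = L₂ − L₁ = 2.60×10⁻⁴ m
α₁L₁ = 6.531375×10⁻⁶, α₂L₂ = 4.600376×10⁻⁶ → Δ(αL) = 1.930999×10⁻⁶ m/K
ΔT = 2.60×10⁻⁴ / 1.930999×10⁻⁶ = 134.645 K, so T = 11.8 + 134.645 = 146.445 °C

T = 146.4 °C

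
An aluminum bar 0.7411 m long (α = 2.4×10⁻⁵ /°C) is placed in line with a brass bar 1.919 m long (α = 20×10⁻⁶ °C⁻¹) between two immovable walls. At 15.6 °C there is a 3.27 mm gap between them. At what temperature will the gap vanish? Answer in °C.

Gap closes when ΔL₁ + ΔL₂ = 3.27 mm = 3.27×10⁻³ m
(α₁L₁ + α₂L₂)ΔT = g
α₁L₁ + α₂L₂ = 2.4×10⁻⁵×0.7411 + 20×10⁻⁶×1.919 = 5.61664×10⁻⁵ m/K
ΔT = 3.27×10⁻³ / 5.61664×10⁻⁵ = 58.220 K
T = 15.6 + 58.220 = 73.820 °C

T = 73.8 °C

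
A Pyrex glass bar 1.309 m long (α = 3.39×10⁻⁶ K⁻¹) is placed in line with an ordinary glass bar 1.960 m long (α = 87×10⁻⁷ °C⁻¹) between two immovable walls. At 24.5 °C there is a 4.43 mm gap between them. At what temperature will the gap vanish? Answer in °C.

Gap closes when ΔL₁ + ΔL₂ = 4.43 mm = 4.43×10⁻³ m
(α₁L₁ + α₂L₂)ΔT = g
α₁L₁ + α₂L₂ = 3.39×10⁻⁶×1.309 + 87×10⁻⁷×1.960 = 2.148951×10⁻⁵ m/K
ΔT = 4.43×10⁻³ / 2.148951×10⁻⁵ = 206.15 K
T = 24.5 + 206.15 = 230.65 °C

T = 231 °C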